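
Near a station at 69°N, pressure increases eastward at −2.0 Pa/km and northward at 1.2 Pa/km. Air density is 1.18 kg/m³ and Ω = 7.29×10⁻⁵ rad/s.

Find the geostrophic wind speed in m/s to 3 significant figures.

Coriolis parameter at 69°N:
f = 2Ω sin φ = 2 × 7.29×10⁻⁵ × sin 69° = 1.36×10⁻⁴ s⁻¹
Component geostrophic relations (x east, y north):
u_g = −(1/(fρ)) ∂P/∂y,  v_g = (1/(fρ)) ∂P/∂x
u_g = −(1.2×10⁻³)/(1.36×10⁻⁴ × 1.18) = −7.47 m/s;  v_g = (−2.0×10⁻³)/(1.36×10⁻⁴ × 1.18) = −12.5 m/s
|V_g| = √(u_g² + v_g²) = 14.5 m/s

14.5 m/s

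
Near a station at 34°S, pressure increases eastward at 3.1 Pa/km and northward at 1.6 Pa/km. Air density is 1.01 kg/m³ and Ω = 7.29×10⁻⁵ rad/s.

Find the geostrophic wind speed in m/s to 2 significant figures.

42 m/s

Coriolis parameter at 34°S:
f = 2Ω sin φ = 2 × 7.29×10⁻⁵ × sin 34° = 8.15×10⁻⁵ s⁻¹
In the Southern Hemisphere f is negative: f = −8.15×10⁻⁵ s⁻¹.
Component geostrophic relations (x east, y north):
u_g = −(1/(fρ)) ∂P/∂y,  v_g = (1/(fρ)) ∂P/∂x
u_g = −(1.6×10⁻³)/(−8.15×10⁻⁵ × 1.01) = 19.4 m/s;  v_g = (3.1×10⁻³)/(−8.15×10⁻⁵ × 1.01) = −37.6 m/s
|V_g| = √(u_g² + v_g²) = 42.4 m/s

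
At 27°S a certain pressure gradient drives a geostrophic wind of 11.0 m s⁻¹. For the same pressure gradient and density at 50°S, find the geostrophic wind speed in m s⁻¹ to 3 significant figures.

With the same pressure gradient and density, V_g ∝ 1/f ∝ 1/sin φ.
V₂ = V₁ · sin φ₁ / sin φ₂ = 11.0 × sin 27° / sin 50°
V₂ = 11.0 × 0.4540/0.7660 = 6.52 m s⁻¹

6.52 m s⁻¹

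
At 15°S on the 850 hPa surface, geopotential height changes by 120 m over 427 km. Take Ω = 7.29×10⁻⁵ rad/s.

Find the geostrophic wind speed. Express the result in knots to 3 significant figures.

142 knots

Coriolis parameter at 15°S:
f = 2Ω sin φ = 2 × 7.29×10⁻⁵ × sin 15° = 3.77×10⁻⁵ s⁻¹
Height gradient: |∂Z/∂n| = 120 m / 427000 m = 2.81×10⁻⁴
On a pressure surface, geostrophic balance gives V_g = (g/f)|∂Z/∂n|:
V_g = 9.81 × 2.81×10⁻⁴ / 3.77×10⁻⁵ = 73.1 m/s
Converting: 73.1 m/s × 1.944 = 142 knots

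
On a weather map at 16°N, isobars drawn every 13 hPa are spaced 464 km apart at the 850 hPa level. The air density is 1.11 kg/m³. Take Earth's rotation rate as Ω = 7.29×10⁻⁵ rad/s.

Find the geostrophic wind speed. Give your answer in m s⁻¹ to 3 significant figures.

Coriolis parameter at 16°N:
f = 2Ω sin φ = 2 × 7.29×10⁻⁵ × sin 16° = 4.02×10⁻⁵ s⁻¹
Pressure gradient: |∂P/∂n| = 1300 Pa / 464000 m = 2.80×10⁻³ Pa/m
Geostrophic balance (pressure-gradient force = Coriolis force):
V_g = (1/(fρ)) |∂P/∂n| = 2.80×10⁻³ / (4.02×10⁻⁵ × 1.11) = 62.8 m/s

62.8 m s⁻¹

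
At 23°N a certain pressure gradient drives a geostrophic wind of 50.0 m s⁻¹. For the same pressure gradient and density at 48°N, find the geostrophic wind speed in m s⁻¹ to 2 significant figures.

26 m s⁻¹

With the same pressure gradient and density, V_g ∝ 1/f ∝ 1/sin φ.
V₂ = V₁ · sin φ₁ / sin φ₂ = 50.0 × sin 23° / sin 48°
V₂ = 50.0 × 0.3907/0.7431 = 26 m s⁻¹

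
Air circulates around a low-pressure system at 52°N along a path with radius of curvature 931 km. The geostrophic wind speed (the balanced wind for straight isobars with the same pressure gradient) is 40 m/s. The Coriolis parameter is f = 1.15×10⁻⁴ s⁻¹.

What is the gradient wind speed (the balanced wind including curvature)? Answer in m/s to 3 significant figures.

31.0 m/s

Around a low, centrifugal force acts outward with Coriolis, so pressure-gradient force balances both:
(1/ρ)|∂P/∂n| = fV + V²/R  →  V² + fR·V − fR·V_g = 0
With fR = 1.15×10⁻⁴ × 931×10³ m = 107 m/s:
V = [−fR + √((fR)² + 4 fR V_g)]/2 = [−107 + √(107² + 4×107×40)]/2 = 31 m/s
Subgeostrophic (V < V_g = 40 m/s), as expected around a low.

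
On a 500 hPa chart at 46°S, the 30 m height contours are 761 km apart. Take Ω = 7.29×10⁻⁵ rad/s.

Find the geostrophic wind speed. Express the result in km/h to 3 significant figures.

13.3 km/h

Coriolis parameter at 46°S:
f = 2Ω sin φ = 2 × 7.29×10⁻⁵ × sin 46° = 1.05×10⁻⁴ s⁻¹
Height gradient: |∂Z/∂n| = 30 m / 761000 m = 3.94×10⁻⁵
On a pressure surface, geostrophic balance gives V_g = (g/f)|∂Z/∂n|:
V_g = 9.81 × 3.94×10⁻⁵ / 1.05×10⁻⁴ = 3.69 m/s
Converting: 3.69 m/s × 3.6 = 13.3 km/h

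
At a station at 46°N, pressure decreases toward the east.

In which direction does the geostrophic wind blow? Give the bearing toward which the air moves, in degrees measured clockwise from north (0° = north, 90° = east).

180°

The pressure-gradient force points toward the east (bearing 090°).
Geostrophic balance: in the Northern Hemisphere the Coriolis force deflects motion to the right, so the geostrophic wind blows 90° to the right of the pressure-gradient force (low pressure on the left).
Rotating 090° by 90° clockwise gives 180° — the wind blows toward the south.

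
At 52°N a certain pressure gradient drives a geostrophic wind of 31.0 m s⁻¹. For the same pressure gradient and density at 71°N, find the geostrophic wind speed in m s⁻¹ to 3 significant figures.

25.8 m s⁻¹

With the same pressure gradient and density, V_g ∝ 1/f ∝ 1/sin φ.
V₂ = V₁ · sin φ₁ / sin φ₂ = 31.0 × sin 52° / sin 71°
V₂ = 31.0 × 0.7880/0.9455 = 25.8 m s⁻¹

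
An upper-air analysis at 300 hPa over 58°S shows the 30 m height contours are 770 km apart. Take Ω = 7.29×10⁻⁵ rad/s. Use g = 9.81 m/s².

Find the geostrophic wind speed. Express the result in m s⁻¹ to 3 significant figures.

Coriolis parameter at 58°S:
f = 2Ω sin φ = 2 × 7.29×10⁻⁵ × sin 58° = 1.24×10⁻⁴ s⁻¹
Height gradient: |∂Z/∂n| = 30 m / 770000 m = 3.90×10⁻⁵
On a pressure surface, geostrophic balance gives V_g = (g/f)|∂Z/∂n|:
V_g = 9.81 × 3.90×10⁻⁵ / 1.24×10⁻⁴ = 3.09 m/s

3.09 m s⁻¹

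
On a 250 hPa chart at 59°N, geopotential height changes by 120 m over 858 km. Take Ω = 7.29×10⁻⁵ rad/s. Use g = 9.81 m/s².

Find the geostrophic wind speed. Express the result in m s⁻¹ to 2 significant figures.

Coriolis parameter at 59°N:
f = 2Ω sin φ = 2 × 7.29×10⁻⁵ × sin 59° = 1.25×10⁻⁴ s⁻¹
Height gradient: |∂Z/∂n| = 120 m / 858000 m = 1.40×10⁻⁴
On a pressure surface, geostrophic balance gives V_g = (g/f)|∂Z/∂n|:
V_g = 9.81 × 1.40×10⁻⁴ / 1.25×10⁻⁴ = 11.0 m/s

11 m s⁻¹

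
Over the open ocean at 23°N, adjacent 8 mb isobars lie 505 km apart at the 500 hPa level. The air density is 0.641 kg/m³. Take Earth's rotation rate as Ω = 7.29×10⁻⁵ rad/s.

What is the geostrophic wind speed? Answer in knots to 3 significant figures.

Coriolis parameter at 23°N:
f = 2Ω sin φ = 2 × 7.29×10⁻⁵ × sin 23° = 5.70×10⁻⁵ s⁻¹
Pressure gradient: |∂P/∂n| = 800 Pa / 505000 m = 1.58×10⁻³ Pa/m
Geostrophic balance (pressure-gradient force = Coriolis force):
V_g = (1/(fρ)) |∂P/∂n| = 1.58×10⁻³ / (5.70×10⁻⁵ × 0.641) = 43.4 m/s
Converting: 43.4 m/s × 1.944 = 84.3 knots

84.3 knots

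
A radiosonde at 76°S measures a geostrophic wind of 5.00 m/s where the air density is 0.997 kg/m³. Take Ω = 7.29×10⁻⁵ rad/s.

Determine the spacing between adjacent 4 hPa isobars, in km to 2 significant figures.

Coriolis parameter at 76°S:
f = 2Ω sin φ = 2 × 7.29×10⁻⁵ × sin 76° = 1.41×10⁻⁴ s⁻¹
Geostrophic balance rearranged: |∂P/∂n| = f ρ V_g
|∂P/∂n| = 1.41×10⁻⁴ × 0.997 × 5.00 = 7.05×10⁻⁴ Pa/m
Isobar spacing: Δn = ΔP/|∂P/∂n| = 400 Pa / 7.05×10⁻⁴ Pa/m = 567196 m ≈ 570 km

570 km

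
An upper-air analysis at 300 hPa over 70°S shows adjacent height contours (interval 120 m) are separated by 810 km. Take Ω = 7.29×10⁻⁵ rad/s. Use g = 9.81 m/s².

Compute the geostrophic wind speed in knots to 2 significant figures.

21 knots

Coriolis parameter at 70°S:
f = 2Ω sin φ = 2 × 7.29×10⁻⁵ × sin 70° = 1.37×10⁻⁴ s⁻¹
Height gradient: |∂Z/∂n| = 120 m / 810000 m = 1.48×10⁻⁴
On a pressure surface, geostrophic balance gives V_g = (g/f)|∂Z/∂n|:
V_g = 9.81 × 1.48×10⁻⁴ / 1.37×10⁻⁴ = 10.6 m/s
Converting: 10.6 m/s × 1.944 = 21 knots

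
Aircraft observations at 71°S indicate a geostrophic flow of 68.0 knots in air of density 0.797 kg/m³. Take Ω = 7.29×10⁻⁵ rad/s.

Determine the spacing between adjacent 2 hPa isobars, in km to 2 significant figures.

52 km

Coriolis parameter at 71°S:
f = 2Ω sin φ = 2 × 7.29×10⁻⁵ × sin 71° = 1.38×10⁻⁴ s⁻¹
Wind speed in SI: 68.0 knots = 35.0 m/s
Geostrophic balance rearranged: |∂P/∂n| = f ρ V_g
|∂P/∂n| = 1.38×10⁻⁴ × 0.797 × 35.0 = 3.84×10⁻³ Pa/m
Isobar spacing: Δn = ΔP/|∂P/∂n| = 200 Pa / 3.84×10⁻³ Pa/m = 52035 m ≈ 52 km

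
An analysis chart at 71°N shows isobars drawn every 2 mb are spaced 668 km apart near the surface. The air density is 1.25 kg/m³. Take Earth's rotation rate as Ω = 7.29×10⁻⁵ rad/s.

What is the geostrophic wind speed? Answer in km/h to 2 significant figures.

6.3 km/h

Coriolis parameter at 71°N:
f = 2Ω sin φ = 2 × 7.29×10⁻⁵ × sin 71° = 1.38×10⁻⁴ s⁻¹
Pressure gradient: |∂P/∂n| = 200 Pa / 668000 m = 2.99×10⁻⁴ Pa/m
Geostrophic balance (pressure-gradient force = Coriolis force):
V_g = (1/(fρ)) |∂P/∂n| = 2.99×10⁻⁴ / (1.38×10⁻⁴ × 1.25) = 1.74 m/s
Converting: 1.74 m/s × 3.6 = 6.3 km/h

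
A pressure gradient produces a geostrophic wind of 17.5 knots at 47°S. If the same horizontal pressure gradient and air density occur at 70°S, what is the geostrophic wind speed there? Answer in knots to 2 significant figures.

14 knots

With the same pressure gradient and density, V_g ∝ 1/f ∝ 1/sin φ.
V₂ = V₁ · sin φ₁ / sin φ₂ = 17.5 × sin 47° / sin 70°
V₂ = 17.5 × 0.7314/0.9397 = 14 knots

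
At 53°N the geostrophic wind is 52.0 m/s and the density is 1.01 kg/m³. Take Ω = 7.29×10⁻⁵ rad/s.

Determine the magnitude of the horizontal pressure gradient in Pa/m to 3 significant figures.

6.12×10⁻³ Pa/m

Coriolis parameter at 53°N:
f = 2Ω sin φ = 2 × 7.29×10⁻⁵ × sin 53° = 1.16×10⁻⁴ s⁻¹
Geostrophic balance rearranged: |∂P/∂n| = f ρ V_g
|∂P/∂n| = 1.16×10⁻⁴ × 1.01 × 52.0 = 6.12×10⁻³ Pa/m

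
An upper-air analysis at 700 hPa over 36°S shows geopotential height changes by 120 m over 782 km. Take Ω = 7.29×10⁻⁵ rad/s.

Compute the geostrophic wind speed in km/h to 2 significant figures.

Coriolis parameter at 36°S:
f = 2Ω sin φ = 2 × 7.29×10⁻⁵ × sin 36° = 8.57×10⁻⁵ s⁻¹
Height gradient: |∂Z/∂n| = 120 m / 782000 m = 1.53×10⁻⁴
On a pressure surface, geostrophic balance gives V_g = (g/f)|∂Z/∂n|:
V_g = 9.81 × 1.53×10⁻⁴ / 8.57×10⁻⁵ = 17.6 m/s
Converting: 17.6 m/s × 3.6 = 63 km/h

63 km/h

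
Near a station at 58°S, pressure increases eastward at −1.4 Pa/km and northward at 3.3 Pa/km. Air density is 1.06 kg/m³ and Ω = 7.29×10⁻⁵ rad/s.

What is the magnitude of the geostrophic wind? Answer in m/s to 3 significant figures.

Coriolis parameter at 58°S:
f = 2Ω sin φ = 2 × 7.29×10⁻⁵ × sin 58° = 1.24×10⁻⁴ s⁻¹
In the Southern Hemisphere f is negative: f = −1.24×10⁻⁴ s⁻¹.
Component geostrophic relations (x east, y north):
u_g = −(1/(fρ)) ∂P/∂y,  v_g = (1/(fρ)) ∂P/∂x
u_g = −(3.3×10⁻³)/(−1.24×10⁻⁴ × 1.06) = 25.2 m/s;  v_g = (−1.4×10⁻³)/(−1.24×10⁻⁴ × 1.06) = 10.7 m/s
|V_g| = √(u_g² + v_g²) = 27.4 m/s

27.4 m/s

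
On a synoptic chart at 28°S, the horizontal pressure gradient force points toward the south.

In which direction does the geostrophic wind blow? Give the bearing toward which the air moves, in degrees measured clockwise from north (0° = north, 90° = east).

The pressure-gradient force points toward the south (bearing 180°).
Geostrophic balance: in the Southern Hemisphere the Coriolis force deflects motion to the left, so the geostrophic wind blows 90° to the left of the pressure-gradient force (low pressure on the right).
Rotating 180° by 90° counterclockwise gives 090° — the wind blows toward the east.

090°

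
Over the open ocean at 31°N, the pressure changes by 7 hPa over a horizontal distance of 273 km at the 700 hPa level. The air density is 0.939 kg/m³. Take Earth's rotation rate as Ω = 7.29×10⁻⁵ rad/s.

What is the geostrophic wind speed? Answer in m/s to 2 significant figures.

36 m/s

Coriolis parameter at 31°N:
f = 2Ω sin φ = 2 × 7.29×10⁻⁵ × sin 31° = 7.51×10⁻⁵ s⁻¹
Pressure gradient: |∂P/∂n| = 700 Pa / 273000 m = 2.56×10⁻³ Pa/m
Geostrophic balance (pressure-gradient force = Coriolis force):
V_g = (1/(fρ)) |∂P/∂n| = 2.56×10⁻³ / (7.51×10⁻⁵ × 0.939) = 36.4 m/s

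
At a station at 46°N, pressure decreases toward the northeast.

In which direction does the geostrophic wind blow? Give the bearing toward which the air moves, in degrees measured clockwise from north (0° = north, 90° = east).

135°

The pressure-gradient force points toward the northeast (bearing 045°).
Geostrophic balance: in the Northern Hemisphere the Coriolis force deflects motion to the right, so the geostrophic wind blows 90° to the right of the pressure-gradient force (low pressure on the left).
Rotating 045° by 90° clockwise gives 135° — the wind blows toward the southeast.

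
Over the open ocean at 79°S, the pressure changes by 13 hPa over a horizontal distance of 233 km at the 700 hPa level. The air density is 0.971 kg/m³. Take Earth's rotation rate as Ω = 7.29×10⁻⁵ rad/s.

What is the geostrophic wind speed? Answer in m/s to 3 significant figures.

Coriolis parameter at 79°S:
f = 2Ω sin φ = 2 × 7.29×10⁻⁵ × sin 79° = 1.43×10⁻⁴ s⁻¹
Pressure gradient: |∂P/∂n| = 1300 Pa / 233000 m = 5.58×10⁻³ Pa/m
Geostrophic balance (pressure-gradient force = Coriolis force):
V_g = (1/(fρ)) |∂P/∂n| = 5.58×10⁻³ / (1.43×10⁻⁴ × 0.971) = 40.1 m/s

40.1 m/s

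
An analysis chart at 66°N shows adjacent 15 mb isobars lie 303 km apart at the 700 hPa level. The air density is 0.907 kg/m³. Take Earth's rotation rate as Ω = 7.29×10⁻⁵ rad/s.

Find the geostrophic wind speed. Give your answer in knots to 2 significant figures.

80 knots

Coriolis parameter at 66°N:
f = 2Ω sin φ = 2 × 7.29×10⁻⁵ × sin 66° = 1.33×10⁻⁴ s⁻¹
Pressure gradient: |∂P/∂n| = 1500 Pa / 303000 m = 4.95×10⁻³ Pa/m
Geostrophic balance (pressure-gradient force = Coriolis force):
V_g = (1/(fρ)) |∂P/∂n| = 4.95×10⁻³ / (1.33×10⁻⁴ × 0.907) = 41.0 m/s
Converting: 41.0 m/s × 1.944 = 80 knots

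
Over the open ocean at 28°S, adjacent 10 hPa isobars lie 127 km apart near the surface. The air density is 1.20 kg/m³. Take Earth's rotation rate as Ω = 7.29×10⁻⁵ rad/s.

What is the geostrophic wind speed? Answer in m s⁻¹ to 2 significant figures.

96 m s⁻¹

Coriolis parameter at 28°S:
f = 2Ω sin φ = 2 × 7.29×10⁻⁵ × sin 28° = 6.84×10⁻⁵ s⁻¹
Pressure gradient: |∂P/∂n| = 1000 Pa / 127000 m = 7.87×10⁻³ Pa/m
Geostrophic balance (pressure-gradient force = Coriolis force):
V_g = (1/(fρ)) |∂P/∂n| = 7.87×10⁻³ / (6.84×10⁻⁵ × 1.20) = 95.9 m/s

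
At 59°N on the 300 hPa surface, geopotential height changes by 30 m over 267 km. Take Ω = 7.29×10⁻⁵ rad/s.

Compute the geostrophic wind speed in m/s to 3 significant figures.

8.82 m/s

Coriolis parameter at 59°N:
f = 2Ω sin φ = 2 × 7.29×10⁻⁵ × sin 59° = 1.25×10⁻⁴ s⁻¹
Height gradient: |∂Z/∂n| = 30 m / 267000 m = 1.12×10⁻⁴
On a pressure surface, geostrophic balance gives V_g = (g/f)|∂Z/∂n|:
V_g = 9.81 × 1.12×10⁻⁴ / 1.25×10⁻⁴ = 8.82 m/s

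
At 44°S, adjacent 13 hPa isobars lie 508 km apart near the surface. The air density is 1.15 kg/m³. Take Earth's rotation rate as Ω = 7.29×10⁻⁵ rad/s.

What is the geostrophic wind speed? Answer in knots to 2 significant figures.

Coriolis parameter at 44°S:
f = 2Ω sin φ = 2 × 7.29×10⁻⁵ × sin 44° = 1.01×10⁻⁴ s⁻¹
Pressure gradient: |∂P/∂n| = 1300 Pa / 508000 m = 2.56×10⁻³ Pa/m
Geostrophic balance (pressure-gradient force = Coriolis force):
V_g = (1/(fρ)) |∂P/∂n| = 2.56×10⁻³ / (1.01×10⁻⁴ × 1.15) = 22.0 m/s
Converting: 22.0 m/s × 1.944 = 43 knots

43 knots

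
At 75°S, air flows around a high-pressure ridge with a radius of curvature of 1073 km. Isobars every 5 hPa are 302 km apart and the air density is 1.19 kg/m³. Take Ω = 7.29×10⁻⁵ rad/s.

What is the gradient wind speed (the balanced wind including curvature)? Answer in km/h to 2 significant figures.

38 km/h

Coriolis parameter at 75°S:
f = 2Ω sin φ = 2 × 7.29×10⁻⁵ × sin 75° = 1.41×10⁻⁴ s⁻¹
Pressure gradient: |∂P/∂n| = 500 Pa / 302000 m = 1.66×10⁻³ Pa/m
Geostrophic speed: V_g = |∂P/∂n|/(fρ) = 1.66×10⁻³/(1.41×10⁻⁴ × 1.19) = 9.88 m/s
Around a high, pressure-gradient force acts outward with centrifugal, so Coriolis balances both:
fV = (1/ρ)|∂P/∂n| + V²/R  →  V² − fR·V + fR·V_g = 0
With fR = 1.41×10⁻⁴ × 1073×10³ m = 151 m/s:
V = [fR − √((fR)² − 4 fR V_g)]/2 = [151 − √(151² − 4×151×9.88)]/2 = 10.6 m/s
Supergeostrophic (V > V_g = 9.88 m/s), as expected around a high.
Converting: 10.6 m/s × 3.6 = 38 km/h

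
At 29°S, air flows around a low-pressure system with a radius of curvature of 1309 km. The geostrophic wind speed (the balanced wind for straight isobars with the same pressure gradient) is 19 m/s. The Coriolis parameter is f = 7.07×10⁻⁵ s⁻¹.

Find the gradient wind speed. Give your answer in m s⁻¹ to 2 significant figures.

16 m s⁻¹

Around a low, centrifugal force acts outward with Coriolis, so pressure-gradient force balances both:
(1/ρ)|∂P/∂n| = fV + V²/R  →  V² + fR·V − fR·V_g = 0
With fR = 7.07×10⁻⁵ × 1309×10³ m = 92.5 m/s:
V = [−fR + √((fR)² + 4 fR V_g)]/2 = [−92.5 + √(92.5² + 4×92.5×19)]/2 = 16.2 m/s
Subgeostrophic (V < V_g = 19 m/s), as expected around a low.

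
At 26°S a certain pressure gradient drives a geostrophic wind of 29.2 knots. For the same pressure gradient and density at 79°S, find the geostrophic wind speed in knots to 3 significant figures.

13.0 knots

With the same pressure gradient and density, V_g ∝ 1/f ∝ 1/sin φ.
V₂ = V₁ · sin φ₁ / sin φ₂ = 29.2 × sin 26° / sin 79°
V₂ = 29.2 × 0.4384/0.9816 = 13.0 knots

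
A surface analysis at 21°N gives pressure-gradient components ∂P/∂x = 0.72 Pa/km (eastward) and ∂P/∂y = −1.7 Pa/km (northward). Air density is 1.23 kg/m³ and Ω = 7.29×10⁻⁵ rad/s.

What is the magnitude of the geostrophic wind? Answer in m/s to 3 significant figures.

Coriolis parameter at 21°N:
f = 2Ω sin φ = 2 × 7.29×10⁻⁵ × sin 21° = 5.23×10⁻⁵ s⁻¹
Component geostrophic relations (x east, y north):
u_g = −(1/(fρ)) ∂P/∂y,  v_g = (1/(fρ)) ∂P/∂x
u_g = −(−1.7×10⁻³)/(5.23×10⁻⁵ × 1.23) = 26.5 m/s;  v_g = (0.72×10⁻³)/(5.23×10⁻⁵ × 1.23) = 11.2 m/s
|V_g| = √(u_g² + v_g²) = 28.7 m/s

28.7 m/s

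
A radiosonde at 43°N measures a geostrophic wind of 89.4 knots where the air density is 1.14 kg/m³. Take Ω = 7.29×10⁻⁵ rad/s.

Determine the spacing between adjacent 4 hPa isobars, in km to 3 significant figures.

76.7 km

Coriolis parameter at 43°N:
f = 2Ω sin φ = 2 × 7.29×10⁻⁵ × sin 43° = 9.94×10⁻⁵ s⁻¹
Wind speed in SI: 89.4 knots = 46.0 m/s
Geostrophic balance rearranged: |∂P/∂n| = f ρ V_g
|∂P/∂n| = 9.94×10⁻⁵ × 1.14 × 46.0 = 5.21×10⁻³ Pa/m
Isobar spacing: Δn = ΔP/|∂P/∂n| = 400 Pa / 5.21×10⁻³ Pa/m = 76725 m ≈ 76.7 km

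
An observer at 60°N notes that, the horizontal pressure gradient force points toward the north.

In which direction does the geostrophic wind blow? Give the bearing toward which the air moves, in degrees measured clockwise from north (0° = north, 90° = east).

The pressure-gradient force points toward the north (bearing 000°).
Geostrophic balance: in the Northern Hemisphere the Coriolis force deflects motion to the right, so the geostrophic wind blows 90° to the right of the pressure-gradient force (low pressure on the left).
Rotating 000° by 90° clockwise gives 090° — the wind blows toward the east.

090°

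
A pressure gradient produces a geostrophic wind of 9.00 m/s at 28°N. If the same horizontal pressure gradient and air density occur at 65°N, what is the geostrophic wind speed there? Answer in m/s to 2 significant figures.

4.7 m/s

With the same pressure gradient and density, V_g ∝ 1/f ∝ 1/sin φ.
V₂ = V₁ · sin φ₁ / sin φ₂ = 9.00 × sin 28° / sin 65°
V₂ = 9.00 × 0.4695/0.9063 = 4.7 m/s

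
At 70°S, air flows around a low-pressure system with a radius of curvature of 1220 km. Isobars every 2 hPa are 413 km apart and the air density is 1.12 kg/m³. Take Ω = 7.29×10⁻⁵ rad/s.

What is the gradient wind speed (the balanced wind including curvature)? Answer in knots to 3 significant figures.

6.02 knots

Coriolis parameter at 70°S:
f = 2Ω sin φ = 2 × 7.29×10⁻⁵ × sin 70° = 1.37×10⁻⁴ s⁻¹
Pressure gradient: |∂P/∂n| = 200 Pa / 413000 m = 4.84×10⁻⁴ Pa/m
Geostrophic speed: V_g = |∂P/∂n|/(fρ) = 4.84×10⁻⁴/(1.37×10⁻⁴ × 1.12) = 3.16 m/s
Around a low, centrifugal force acts outward with Coriolis, so pressure-gradient force balances both:
(1/ρ)|∂P/∂n| = fV + V²/R  →  V² + fR·V − fR·V_g = 0
With fR = 1.37×10⁻⁴ × 1220×10³ m = 167 m/s:
V = [−fR + √((fR)² + 4 fR V_g)]/2 = [−167 + √(167² + 4×167×3.16)]/2 = 3.1 m/s
Subgeostrophic (V < V_g = 3.16 m/s), as expected around a low.
Converting: 3.1 m/s × 1.944 = 6.02 knots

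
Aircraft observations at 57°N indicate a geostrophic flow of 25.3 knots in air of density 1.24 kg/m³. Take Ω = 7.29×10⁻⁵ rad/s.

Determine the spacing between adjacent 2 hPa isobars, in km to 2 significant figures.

100 km

Coriolis parameter at 57°N:
f = 2Ω sin φ = 2 × 7.29×10⁻⁵ × sin 57° = 1.22×10⁻⁴ s⁻¹
Wind speed in SI: 25.3 knots = 13.0 m/s
Geostrophic balance rearranged: |∂P/∂n| = f ρ V_g
|∂P/∂n| = 1.22×10⁻⁴ × 1.24 × 13.0 = 1.97×10⁻³ Pa/m
Isobar spacing: Δn = ΔP/|∂P/∂n| = 200 Pa / 1.97×10⁻³ Pa/m = 101345 m ≈ 100 km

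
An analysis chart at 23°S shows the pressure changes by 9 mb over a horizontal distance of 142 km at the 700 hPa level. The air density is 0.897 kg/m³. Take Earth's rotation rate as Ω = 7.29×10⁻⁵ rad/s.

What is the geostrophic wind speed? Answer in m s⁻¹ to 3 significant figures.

Coriolis parameter at 23°S:
f = 2Ω sin φ = 2 × 7.29×10⁻⁵ × sin 23° = 5.70×10⁻⁵ s⁻¹
Pressure gradient: |∂P/∂n| = 900 Pa / 142000 m = 6.34×10⁻³ Pa/m
Geostrophic balance (pressure-gradient force = Coriolis force):
V_g = (1/(fρ)) |∂P/∂n| = 6.34×10⁻³ / (5.70×10⁻⁵ × 0.897) = 124 m/s

124 m s⁻¹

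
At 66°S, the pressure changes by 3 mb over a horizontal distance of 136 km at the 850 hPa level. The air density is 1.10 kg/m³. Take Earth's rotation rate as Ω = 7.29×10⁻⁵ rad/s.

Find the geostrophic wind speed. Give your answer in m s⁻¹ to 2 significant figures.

Coriolis parameter at 66°S:
f = 2Ω sin φ = 2 × 7.29×10⁻⁵ × sin 66° = 1.33×10⁻⁴ s⁻¹
Pressure gradient: |∂P/∂n| = 300 Pa / 136000 m = 2.21×10⁻³ Pa/m
Geostrophic balance (pressure-gradient force = Coriolis force):
V_g = (1/(fρ)) |∂P/∂n| = 2.21×10⁻³ / (1.33×10⁻⁴ × 1.10) = 15.1 m/s

15 m s⁻¹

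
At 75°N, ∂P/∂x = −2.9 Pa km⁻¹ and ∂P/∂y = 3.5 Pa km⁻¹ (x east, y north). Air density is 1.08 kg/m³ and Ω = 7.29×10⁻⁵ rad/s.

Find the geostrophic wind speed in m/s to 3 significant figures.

Coriolis parameter at 75°N:
f = 2Ω sin φ = 2 × 7.29×10⁻⁵ × sin 75° = 1.41×10⁻⁴ s⁻¹
Component geostrophic relations (x east, y north):
u_g = −(1/(fρ)) ∂P/∂y,  v_g = (1/(fρ)) ∂P/∂x
u_g = −(3.5×10⁻³)/(1.41×10⁻⁴ × 1.08) = −23.0 m/s;  v_g = (−2.9×10⁻³)/(1.41×10⁻⁴ × 1.08) = −19.1 m/s
|V_g| = √(u_g² + v_g²) = 29.9 m/s

29.9 m/s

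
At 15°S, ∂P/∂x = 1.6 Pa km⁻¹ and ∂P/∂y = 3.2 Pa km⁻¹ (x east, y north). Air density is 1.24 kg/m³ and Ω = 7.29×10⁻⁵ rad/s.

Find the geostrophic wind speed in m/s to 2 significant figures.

Coriolis parameter at 15°S:
f = 2Ω sin φ = 2 × 7.29×10⁻⁵ × sin 15° = 3.77×10⁻⁵ s⁻¹
In the Southern Hemisphere f is negative: f = −3.77×10⁻⁵ s⁻¹.
Component geostrophic relations (x east, y north):
u_g = −(1/(fρ)) ∂P/∂y,  v_g = (1/(fρ)) ∂P/∂x
u_g = −(3.2×10⁻³)/(−3.77×10⁻⁵ × 1.24) = 68.4 m/s;  v_g = (1.6×10⁻³)/(−3.77×10⁻⁵ × 1.24) = −34.2 m/s
|V_g| = √(u_g² + v_g²) = 76.5 m/s

76 m/s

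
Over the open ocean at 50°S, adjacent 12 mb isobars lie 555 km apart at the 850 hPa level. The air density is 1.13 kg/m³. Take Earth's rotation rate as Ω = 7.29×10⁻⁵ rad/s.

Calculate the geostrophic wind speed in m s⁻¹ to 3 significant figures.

Coriolis parameter at 50°S:
f = 2Ω sin φ = 2 × 7.29×10⁻⁵ × sin 50° = 1.12×10⁻⁴ s⁻¹
Pressure gradient: |∂P/∂n| = 1200 Pa / 555000 m = 2.16×10⁻³ Pa/m
Geostrophic balance (pressure-gradient force = Coriolis force):
V_g = (1/(fρ)) |∂P/∂n| = 2.16×10⁻³ / (1.12×10⁻⁴ × 1.13) = 17.1 m/s

17.1 m s⁻¹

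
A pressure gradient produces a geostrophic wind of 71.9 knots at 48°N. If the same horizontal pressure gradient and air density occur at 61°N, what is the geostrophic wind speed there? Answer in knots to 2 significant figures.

With the same pressure gradient and density, V_g ∝ 1/f ∝ 1/sin φ.
V₂ = V₁ · sin φ₁ / sin φ₂ = 71.9 × sin 48° / sin 61°
V₂ = 71.9 × 0.7431/0.8746 = 61 knots

61 knots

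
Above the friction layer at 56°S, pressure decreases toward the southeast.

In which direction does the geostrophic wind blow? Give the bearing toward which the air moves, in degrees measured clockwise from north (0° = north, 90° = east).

045°

The pressure-gradient force points toward the southeast (bearing 135°).
Geostrophic balance: in the Southern Hemisphere the Coriolis force deflects motion to the left, so the geostrophic wind blows 90° to the left of the pressure-gradient force (low pressure on the right).
Rotating 135° by 90° counterclockwise gives 045° — the wind blows toward the northeast.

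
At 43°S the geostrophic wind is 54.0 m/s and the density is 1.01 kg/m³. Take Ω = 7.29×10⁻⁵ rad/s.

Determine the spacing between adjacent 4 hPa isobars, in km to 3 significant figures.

73.8 km

Coriolis parameter at 43°S:
f = 2Ω sin φ = 2 × 7.29×10⁻⁵ × sin 43° = 9.94×10⁻⁵ s⁻¹
Geostrophic balance rearranged: |∂P/∂n| = f ρ V_g
|∂P/∂n| = 9.94×10⁻⁵ × 1.01 × 54.0 = 5.42×10⁻³ Pa/m
Isobar spacing: Δn = ΔP/|∂P/∂n| = 400 Pa / 5.42×10⁻³ Pa/m = 73757 m ≈ 73.8 km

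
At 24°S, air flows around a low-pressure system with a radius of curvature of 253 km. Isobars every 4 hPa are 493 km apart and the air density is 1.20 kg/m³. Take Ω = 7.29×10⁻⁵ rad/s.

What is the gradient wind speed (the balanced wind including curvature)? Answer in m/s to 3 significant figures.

Coriolis parameter at 24°S:
f = 2Ω sin φ = 2 × 7.29×10⁻⁵ × sin 24° = 5.93×10⁻⁵ s⁻¹
Pressure gradient: |∂P/∂n| = 400 Pa / 493000 m = 8.11×10⁻⁴ Pa/m
Geostrophic speed: V_g = |∂P/∂n|/(fρ) = 8.11×10⁻⁴/(5.93×10⁻⁵ × 1.20) = 11.4 m/s
Around a low, centrifugal force acts outward with Coriolis, so pressure-gradient force balances both:
(1/ρ)|∂P/∂n| = fV + V²/R  →  V² + fR·V − fR·V_g = 0
With fR = 5.93×10⁻⁵ × 253×10³ m = 15.0 m/s:
V = [−fR + √((fR)² + 4 fR V_g)]/2 = [−15.0 + √(15.0² + 4×15.0×11.4)]/2 = 7.58 m/s
Subgeostrophic (V < V_g = 11.4 m/s), as expected around a low.

7.58 m/s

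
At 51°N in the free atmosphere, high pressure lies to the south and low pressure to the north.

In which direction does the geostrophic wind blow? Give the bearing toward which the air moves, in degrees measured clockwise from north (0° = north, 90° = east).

090°

The pressure-gradient force points toward the north (bearing 000°).
Geostrophic balance: in the Northern Hemisphere the Coriolis force deflects motion to the right, so the geostrophic wind blows 90° to the right of the pressure-gradient force (low pressure on the left).
Rotating 000° by 90° clockwise gives 090° — the wind blows toward the east.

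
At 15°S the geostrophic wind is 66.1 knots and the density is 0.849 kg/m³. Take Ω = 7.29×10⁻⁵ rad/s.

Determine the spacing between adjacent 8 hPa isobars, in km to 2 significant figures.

Coriolis parameter at 15°S:
f = 2Ω sin φ = 2 × 7.29×10⁻⁵ × sin 15° = 3.77×10⁻⁵ s⁻¹
Wind speed in SI: 66.1 knots = 34.0 m/s
Geostrophic balance rearranged: |∂P/∂n| = f ρ V_g
|∂P/∂n| = 3.77×10⁻⁵ × 0.849 × 34.0 = 1.09×10⁻³ Pa/m
Isobar spacing: Δn = ΔP/|∂P/∂n| = 800 Pa / 1.09×10⁻³ Pa/m = 734326 m ≈ 730 km

730 km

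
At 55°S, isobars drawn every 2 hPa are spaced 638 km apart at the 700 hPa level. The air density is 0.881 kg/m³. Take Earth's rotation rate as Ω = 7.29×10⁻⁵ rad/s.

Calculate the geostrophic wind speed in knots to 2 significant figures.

5.8 knots

Coriolis parameter at 55°S:
f = 2Ω sin φ = 2 × 7.29×10⁻⁵ × sin 55° = 1.19×10⁻⁴ s⁻¹
Pressure gradient: |∂P/∂n| = 200 Pa / 638000 m = 3.13×10⁻⁴ Pa/m
Geostrophic balance (pressure-gradient force = Coriolis force):
V_g = (1/(fρ)) |∂P/∂n| = 3.13×10⁻⁴ / (1.19×10⁻⁴ × 0.881) = 2.98 m/s
Converting: 2.98 m/s × 1.944 = 5.8 knots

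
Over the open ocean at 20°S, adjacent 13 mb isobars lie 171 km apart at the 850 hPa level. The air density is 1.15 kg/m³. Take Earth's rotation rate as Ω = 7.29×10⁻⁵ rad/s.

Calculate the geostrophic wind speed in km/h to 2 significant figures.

Coriolis parameter at 20°S:
f = 2Ω sin φ = 2 × 7.29×10⁻⁵ × sin 20° = 4.99×10⁻⁵ s⁻¹
Pressure gradient: |∂P/∂n| = 1300 Pa / 171000 m = 7.60×10⁻³ Pa/m
Geostrophic balance (pressure-gradient force = Coriolis force):
V_g = (1/(fρ)) |∂P/∂n| = 7.60×10⁻³ / (4.99×10⁻⁵ × 1.15) = 133 m/s
Converting: 133 m/s × 3.6 = 480 km/h

480 km/h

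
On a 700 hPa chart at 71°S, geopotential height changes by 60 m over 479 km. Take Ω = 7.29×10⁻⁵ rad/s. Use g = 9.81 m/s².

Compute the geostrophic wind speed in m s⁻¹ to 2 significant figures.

8.9 m s⁻¹

Coriolis parameter at 71°S:
f = 2Ω sin φ = 2 × 7.29×10⁻⁵ × sin 71° = 1.38×10⁻⁴ s⁻¹
Height gradient: |∂Z/∂n| = 60 m / 479000 m = 1.25×10⁻⁴
On a pressure surface, geostrophic balance gives V_g = (g/f)|∂Z/∂n|:
V_g = 9.81 × 1.25×10⁻⁴ / 1.38×10⁻⁴ = 8.91 m/s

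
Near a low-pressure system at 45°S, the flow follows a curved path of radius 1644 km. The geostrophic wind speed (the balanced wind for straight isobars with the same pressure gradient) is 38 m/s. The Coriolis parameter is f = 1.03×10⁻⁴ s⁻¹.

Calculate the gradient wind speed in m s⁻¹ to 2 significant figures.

32 m s⁻¹

Around a low, centrifugal force acts outward with Coriolis, so pressure-gradient force balances both:
(1/ρ)|∂P/∂n| = fV + V²/R  →  V² + fR·V − fR·V_g = 0
With fR = 1.03×10⁻⁴ × 1644×10³ m = 169 m/s:
V = [−fR + √((fR)² + 4 fR V_g)]/2 = [−169 + √(169² + 4×169×38)]/2 = 32 m/s
Subgeostrophic (V < V_g = 38 m/s), as expected around a low.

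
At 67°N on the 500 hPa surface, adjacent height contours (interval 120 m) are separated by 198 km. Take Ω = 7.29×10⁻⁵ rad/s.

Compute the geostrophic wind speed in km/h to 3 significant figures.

159 km/h

Coriolis parameter at 67°N:
f = 2Ω sin φ = 2 × 7.29×10⁻⁵ × sin 67° = 1.34×10⁻⁴ s⁻¹
Height gradient: |∂Z/∂n| = 120 m / 198000 m = 6.06×10⁻⁴
On a pressure surface, geostrophic balance gives V_g = (g/f)|∂Z/∂n|:
V_g = 9.81 × 6.06×10⁻⁴ / 1.34×10⁻⁴ = 44.3 m/s
Converting: 44.3 m/s × 3.6 = 159 km/h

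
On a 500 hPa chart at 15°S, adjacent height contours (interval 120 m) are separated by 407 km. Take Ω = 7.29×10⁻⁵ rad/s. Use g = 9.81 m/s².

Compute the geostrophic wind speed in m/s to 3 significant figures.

76.6 m/s

Coriolis parameter at 15°S:
f = 2Ω sin φ = 2 × 7.29×10⁻⁵ × sin 15° = 3.77×10⁻⁵ s⁻¹
Height gradient: |∂Z/∂n| = 120 m / 407000 m = 2.95×10⁻⁴
On a pressure surface, geostrophic balance gives V_g = (g/f)|∂Z/∂n|:
V_g = 9.81 × 2.95×10⁻⁴ / 3.77×10⁻⁵ = 76.6 m/s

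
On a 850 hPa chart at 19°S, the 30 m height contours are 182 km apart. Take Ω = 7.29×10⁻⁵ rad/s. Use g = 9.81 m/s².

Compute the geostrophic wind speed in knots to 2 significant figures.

Coriolis parameter at 19°S:
f = 2Ω sin φ = 2 × 7.29×10⁻⁵ × sin 19° = 4.75×10⁻⁵ s⁻¹
Height gradient: |∂Z/∂n| = 30 m / 182000 m = 1.65×10⁻⁴
On a pressure surface, geostrophic balance gives V_g = (g/f)|∂Z/∂n|:
V_g = 9.81 × 1.65×10⁻⁴ / 4.75×10⁻⁵ = 34.1 m/s
Converting: 34.1 m/s × 1.944 = 66 knots

66 knots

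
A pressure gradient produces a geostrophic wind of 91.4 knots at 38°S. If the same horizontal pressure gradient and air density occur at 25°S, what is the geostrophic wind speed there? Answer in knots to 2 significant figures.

130 knots

With the same pressure gradient and density, V_g ∝ 1/f ∝ 1/sin φ.
V₂ = V₁ · sin φ₁ / sin φ₂ = 91.4 × sin 38° / sin 25°
V₂ = 91.4 × 0.6157/0.4226 = 130 knots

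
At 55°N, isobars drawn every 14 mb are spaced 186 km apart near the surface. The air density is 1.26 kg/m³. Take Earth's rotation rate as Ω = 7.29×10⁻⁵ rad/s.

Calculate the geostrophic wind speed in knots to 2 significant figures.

Coriolis parameter at 55°N:
f = 2Ω sin φ = 2 × 7.29×10⁻⁵ × sin 55° = 1.19×10⁻⁴ s⁻¹
Pressure gradient: |∂P/∂n| = 1400 Pa / 186000 m = 7.53×10⁻³ Pa/m
Geostrophic balance (pressure-gradient force = Coriolis force):
V_g = (1/(fρ)) |∂P/∂n| = 7.53×10⁻³ / (1.19×10⁻⁴ × 1.26) = 50.0 m/s
Converting: 50.0 m/s × 1.944 = 97 knots

97 knots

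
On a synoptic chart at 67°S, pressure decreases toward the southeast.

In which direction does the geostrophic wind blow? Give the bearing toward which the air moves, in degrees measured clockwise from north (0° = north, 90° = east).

The pressure-gradient force points toward the southeast (bearing 135°).
Geostrophic balance: in the Southern Hemisphere the Coriolis force deflects motion to the left, so the geostrophic wind blows 90° to the left of the pressure-gradient force (low pressure on the right).
Rotating 135° by 90° counterclockwise gives 045° — the wind blows toward the northeast.

045°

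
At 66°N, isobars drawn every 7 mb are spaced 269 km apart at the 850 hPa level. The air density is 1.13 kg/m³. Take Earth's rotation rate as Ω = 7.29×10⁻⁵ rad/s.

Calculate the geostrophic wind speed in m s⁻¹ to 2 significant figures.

Coriolis parameter at 66°N:
f = 2Ω sin φ = 2 × 7.29×10⁻⁵ × sin 66° = 1.33×10⁻⁴ s⁻¹
Pressure gradient: |∂P/∂n| = 700 Pa / 269000 m = 2.60×10⁻³ Pa/m
Geostrophic balance (pressure-gradient force = Coriolis force):
V_g = (1/(fρ)) |∂P/∂n| = 2.60×10⁻³ / (1.33×10⁻⁴ × 1.13) = 17.3 m/s

17 m s⁻¹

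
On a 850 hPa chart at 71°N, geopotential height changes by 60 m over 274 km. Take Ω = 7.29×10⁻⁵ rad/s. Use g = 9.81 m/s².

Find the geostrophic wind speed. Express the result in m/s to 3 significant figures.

Coriolis parameter at 71°N:
f = 2Ω sin φ = 2 × 7.29×10⁻⁵ × sin 71° = 1.38×10⁻⁴ s⁻¹
Height gradient: |∂Z/∂n| = 60 m / 274000 m = 2.19×10⁻⁴
On a pressure surface, geostrophic balance gives V_g = (g/f)|∂Z/∂n|:
V_g = 9.81 × 2.19×10⁻⁴ / 1.38×10⁻⁴ = 15.6 m/s

15.6 m/s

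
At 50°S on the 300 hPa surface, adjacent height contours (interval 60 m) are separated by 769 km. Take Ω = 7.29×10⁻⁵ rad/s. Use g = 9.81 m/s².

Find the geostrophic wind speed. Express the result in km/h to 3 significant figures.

24.7 km/h

Coriolis parameter at 50°S:
f = 2Ω sin φ = 2 × 7.29×10⁻⁵ × sin 50° = 1.12×10⁻⁴ s⁻¹
Height gradient: |∂Z/∂n| = 60 m / 769000 m = 7.80×10⁻⁵
On a pressure surface, geostrophic balance gives V_g = (g/f)|∂Z/∂n|:
V_g = 9.81 × 7.80×10⁻⁵ / 1.12×10⁻⁴ = 6.85 m/s
Converting: 6.85 m/s × 3.6 = 24.7 km/h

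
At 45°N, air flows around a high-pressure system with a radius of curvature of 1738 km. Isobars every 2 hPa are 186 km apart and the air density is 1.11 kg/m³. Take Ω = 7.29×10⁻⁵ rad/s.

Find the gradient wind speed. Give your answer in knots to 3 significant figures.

Coriolis parameter at 45°N:
f = 2Ω sin φ = 2 × 7.29×10⁻⁵ × sin 45° = 1.03×10⁻⁴ s⁻¹
Pressure gradient: |∂P/∂n| = 200 Pa / 186000 m = 1.08×10⁻³ Pa/m
Geostrophic speed: V_g = |∂P/∂n|/(fρ) = 1.08×10⁻³/(1.03×10⁻⁴ × 1.11) = 9.40 m/s
Around a high, pressure-gradient force acts outward with centrifugal, so Coriolis balances both:
fV = (1/ρ)|∂P/∂n| + V²/R  →  V² − fR·V + fR·V_g = 0
With fR = 1.03×10⁻⁴ × 1738×10³ m = 179 m/s:
V = [fR − √((fR)² − 4 fR V_g)]/2 = [179 − √(179² − 4×179×9.4)]/2 = 9.95 m/s
Supergeostrophic (V > V_g = 9.4 m/s), as expected around a high.
Converting: 9.95 m/s × 1.944 = 19.3 knots

19.3 knots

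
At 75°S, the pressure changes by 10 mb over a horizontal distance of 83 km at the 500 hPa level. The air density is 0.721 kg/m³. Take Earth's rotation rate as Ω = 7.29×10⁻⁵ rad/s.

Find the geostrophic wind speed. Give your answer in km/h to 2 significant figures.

430 km/h

Coriolis parameter at 75°S:
f = 2Ω sin φ = 2 × 7.29×10⁻⁵ × sin 75° = 1.41×10⁻⁴ s⁻¹
Pressure gradient: |∂P/∂n| = 1000 Pa / 83000 m = 1.20×10⁻² Pa/m
Geostrophic balance (pressure-gradient force = Coriolis force):
V_g = (1/(fρ)) |∂P/∂n| = 1.20×10⁻² / (1.41×10⁻⁴ × 0.721) = 119 m/s
Converting: 119 m/s × 3.6 = 430 km/h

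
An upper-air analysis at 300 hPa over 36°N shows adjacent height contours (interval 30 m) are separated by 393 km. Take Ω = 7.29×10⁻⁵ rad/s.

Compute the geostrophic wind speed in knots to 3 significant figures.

Coriolis parameter at 36°N:
f = 2Ω sin φ = 2 × 7.29×10⁻⁵ × sin 36° = 8.57×10⁻⁵ s⁻¹
Height gradient: |∂Z/∂n| = 30 m / 393000 m = 7.63×10⁻⁵
On a pressure surface, geostrophic balance gives V_g = (g/f)|∂Z/∂n|:
V_g = 9.81 × 7.63×10⁻⁵ / 8.57×10⁻⁵ = 8.74 m/s
Converting: 8.74 m/s × 1.944 = 17.0 knots

17.0 knots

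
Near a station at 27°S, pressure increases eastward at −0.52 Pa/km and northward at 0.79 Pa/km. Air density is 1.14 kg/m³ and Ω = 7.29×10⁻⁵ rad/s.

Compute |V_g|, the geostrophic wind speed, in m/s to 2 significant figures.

Coriolis parameter at 27°S:
f = 2Ω sin φ = 2 × 7.29×10⁻⁵ × sin 27° = 6.62×10⁻⁵ s⁻¹
In the Southern Hemisphere f is negative: f = −6.62×10⁻⁵ s⁻¹.
Component geostrophic relations (x east, y north):
u_g = −(1/(fρ)) ∂P/∂y,  v_g = (1/(fρ)) ∂P/∂x
u_g = −(0.79×10⁻³)/(−6.62×10⁻⁵ × 1.14) = 10.5 m/s;  v_g = (−0.52×10⁻³)/(−6.62×10⁻⁵ × 1.14) = 6.89 m/s
|V_g| = √(u_g² + v_g²) = 12.5 m/s

13 m/s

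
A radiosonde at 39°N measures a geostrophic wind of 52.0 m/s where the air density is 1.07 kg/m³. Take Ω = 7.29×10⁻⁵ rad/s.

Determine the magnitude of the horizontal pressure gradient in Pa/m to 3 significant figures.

5.11×10⁻³ Pa/m

Coriolis parameter at 39°N:
f = 2Ω sin φ = 2 × 7.29×10⁻⁵ × sin 39° = 9.18×10⁻⁵ s⁻¹
Geostrophic balance rearranged: |∂P/∂n| = f ρ V_g
|∂P/∂n| = 9.18×10⁻⁵ × 1.07 × 52.0 = 5.11×10⁻³ Pa/m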